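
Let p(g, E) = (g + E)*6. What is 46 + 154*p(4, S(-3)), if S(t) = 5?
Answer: 8362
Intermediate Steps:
p(g, E) = 6*E + 6*g (p(g, E) = (E + g)*6 = 6*E + 6*g)
46 + 154*p(4, S(-3)) = 46 + 154*(6*5 + 6*4) = 46 + 154*(30 + 24) = 46 + 154*54 = 46 + 8316 = 8362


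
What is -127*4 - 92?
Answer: -600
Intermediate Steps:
-127*4 - 92 = -508 - 92 = -600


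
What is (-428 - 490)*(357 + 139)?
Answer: -455328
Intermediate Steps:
(-428 - 490)*(357 + 139) = -918*496 = -455328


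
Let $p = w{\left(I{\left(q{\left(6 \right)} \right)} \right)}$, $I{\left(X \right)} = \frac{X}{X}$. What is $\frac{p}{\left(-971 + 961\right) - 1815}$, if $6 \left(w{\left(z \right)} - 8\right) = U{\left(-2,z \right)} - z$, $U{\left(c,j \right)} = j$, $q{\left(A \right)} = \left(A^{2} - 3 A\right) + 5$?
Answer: $- \frac{8}{1825} \approx -0.0043836$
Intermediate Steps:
$q{\left(A \right)} = 5 + A^{2} - 3 A$
$I{\left(X \right)} = 1$
$w{\left(z \right)} = 8$ ($w{\left(z \right)} = 8 + \frac{z - z}{6} = 8 + \frac{1}{6} \cdot 0 = 8 + 0 = 8$)
$p = 8$
$\frac{p}{\left(-971 + 961\right) - 1815} = \frac{8}{\left(-971 + 961\right) - 1815} = \frac{8}{-10 - 1815} = \frac{8}{-1825} = 8 \left(- \frac{1}{1825}\right) = - \frac{8}{1825}$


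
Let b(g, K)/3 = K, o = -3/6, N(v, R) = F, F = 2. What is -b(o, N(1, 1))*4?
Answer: -24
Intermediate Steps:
N(v, R) = 2
o = -½ (o = -3*⅙ = -½ ≈ -0.50000)
b(g, K) = 3*K
-b(o, N(1, 1))*4 = -3*2*4 = -1*6*4 = -6*4 = -24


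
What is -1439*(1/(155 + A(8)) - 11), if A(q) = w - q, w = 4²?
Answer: 2578688/163 ≈ 15820.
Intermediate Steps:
w = 16
A(q) = 16 - q
-1439*(1/(155 + A(8)) - 11) = -1439*(1/(155 + (16 - 1*8)) - 11) = -1439*(1/(155 + (16 - 8)) - 11) = -1439*(1/(155 + 8) - 11) = -1439*(1/163 - 11) = -1439*(-1792/163) = 2578688/163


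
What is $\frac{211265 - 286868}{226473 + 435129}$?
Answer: $- \frac{25201}{220534} \approx -0.11427$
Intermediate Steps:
$\frac{211265 - 286868}{226473 + 435129} = - \frac{75603}{661602} = \left(-75603\right) \frac{1}{661602} = - \frac{25201}{220534}$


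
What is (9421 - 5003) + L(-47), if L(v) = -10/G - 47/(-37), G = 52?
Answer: 4251153/962 ≈ 4419.1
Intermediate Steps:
L(v) = 1037/962 (L(v) = -10/52 - 47/(-37) = -10*1/52 - 47*(-1/37) = -5/26 + 47/37 = 1037/962)
(9421 - 5003) + L(-47) = (9421 - 5003) + 1037/962 = 4418 + 1037/962 = 4251153/962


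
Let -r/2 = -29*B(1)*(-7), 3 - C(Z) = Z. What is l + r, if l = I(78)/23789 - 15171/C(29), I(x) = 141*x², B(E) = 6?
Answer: -86422557/47578 ≈ -1816.4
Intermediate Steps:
C(Z) = 3 - Z
r = -2436 (r = -2*(-29*6)*(-7) = -(-348)*(-7) = -2*1218 = -2436)
l = 29477451/47578 (l = (141*78²)/23789 - 15171/(3 - 1*29) = (141*6084)*(1/23789) - 15171/(3 - 29) = 857844*(1/23789) - 15171/(-26) = 857844/23789 - 15171*(-1/26) = 857844/23789 + 1167/2 = 29477451/47578 ≈ 619.56)
l + r = 29477451/47578 - 2436 = -86422557/47578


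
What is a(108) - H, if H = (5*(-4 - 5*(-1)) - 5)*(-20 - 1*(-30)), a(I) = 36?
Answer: 36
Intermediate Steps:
H = 0 (H = (5*(-4 + 5) - 5)*(-20 + 30) = (5*1 - 5)*10 = (5 - 5)*10 = 0*10 = 0)
a(108) - H = 36 - 1*0 = 36 + 0 = 36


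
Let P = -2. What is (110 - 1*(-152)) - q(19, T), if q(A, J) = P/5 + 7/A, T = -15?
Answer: 24893/95 ≈ 262.03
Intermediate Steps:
q(A, J) = -⅖ + 7/A (q(A, J) = -2/5 + 7/A = -2*⅕ + 7/A = -⅖ + 7/A)
(110 - 1*(-152)) - q(19, T) = (110 - 1*(-152)) - (-⅖ + 7/19) = (110 + 152) - (-⅖ + 7*(1/19)) = 262 - (-⅖ + 7/19) = 262 - 1*(-3/95) = 262 + 3/95 = 24893/95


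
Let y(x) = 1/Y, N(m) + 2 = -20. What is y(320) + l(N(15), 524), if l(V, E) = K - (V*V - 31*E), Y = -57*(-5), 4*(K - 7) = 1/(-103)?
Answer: 1851361267/117420 ≈ 15767.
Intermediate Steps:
N(m) = -22 (N(m) = -2 - 20 = -22)
K = 2883/412 (K = 7 + (¼)/(-103) = 7 + (¼)*(-1/103) = 7 - 1/412 = 2883/412 ≈ 6.9976)
Y = 285
l(V, E) = 2883/412 - V² + 31*E (l(V, E) = 2883/412 - (V*V - 31*E) = 2883/412 - (V² - 31*E) = 2883/412 + (-V² + 31*E) = 2883/412 - V² + 31*E)
y(x) = 1/285
y(320) + l(N(15), 524) = 1/285 + (2883/412 - 1*(-22)² + 31*524) = 1/285 + (2883/412 - 1*484 + 16244) = 1/285 + (2883/412 - 484 + 16244) = 1/285 + 6496003/412 = 1851361267/117420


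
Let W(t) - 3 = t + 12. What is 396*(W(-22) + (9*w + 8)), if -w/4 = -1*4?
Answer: 57420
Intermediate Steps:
w = 16 (w = -(-4)*4 = -4*(-4) = 16)
W(t) = 15 + t (W(t) = 3 + (t + 12) = 3 + (12 + t) = 15 + t)
396*(W(-22) + (9*w + 8)) = 396*((15 - 22) + (9*16 + 8)) = 396*(-7 + (144 + 8)) = 396*(-7 + 152) = 396*145 = 57420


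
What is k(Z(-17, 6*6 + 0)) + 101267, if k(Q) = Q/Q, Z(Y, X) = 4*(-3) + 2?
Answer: 101268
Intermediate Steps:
Z(Y, X) = -10 (Z(Y, X) = -12 + 2 = -10)
k(Q) = 1
k(Z(-17, 6*6 + 0)) + 101267 = 1 + 101267 = 101268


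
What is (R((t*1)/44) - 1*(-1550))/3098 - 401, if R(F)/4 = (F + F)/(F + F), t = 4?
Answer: -620372/1549 ≈ -400.50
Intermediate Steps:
R(F) = 4 (R(F) = 4*((F + F)/(F + F)) = 4*((2*F)/((2*F))) = 4*((2*F)*(1/(2*F))) = 4*1 = 4)
(R((t*1)/44) - 1*(-1550))/3098 - 401 = (4 - 1*(-1550))/3098 - 401 = (4 + 1550)*(1/3098) - 401 = 1554*(1/3098) - 401 = 777/1549 - 401 = -620372/1549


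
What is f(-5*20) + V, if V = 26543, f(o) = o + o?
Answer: 26343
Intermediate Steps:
f(o) = 2*o
f(-5*20) + V = 2*(-5*20) + 26543 = 2*(-100) + 26543 = -200 + 26543 = 26343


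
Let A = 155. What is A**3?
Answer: 3723875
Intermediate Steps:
A**3 = 155**3 = 3723875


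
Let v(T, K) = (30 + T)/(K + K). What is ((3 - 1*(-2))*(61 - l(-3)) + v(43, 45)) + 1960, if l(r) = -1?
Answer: 204373/90 ≈ 2270.8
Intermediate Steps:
v(T, K) = (30 + T)/(2*K) (v(T, K) = (30 + T)/((2*K)) = (30 + T)*(1/(2*K)) = (30 + T)/(2*K))
((3 - 1*(-2))*(61 - l(-3)) + v(43, 45)) + 1960 = ((3 - 1*(-2))*(61 - 1*(-1)) + (½)*(30 + 43)/45) + 1960 = ((3 + 2)*(61 + 1) + (½)*(1/45)*73) + 1960 = (5*62 + 73/90) + 1960 = (310 + 73/90) + 1960 = 27973/90 + 1960 = 204373/90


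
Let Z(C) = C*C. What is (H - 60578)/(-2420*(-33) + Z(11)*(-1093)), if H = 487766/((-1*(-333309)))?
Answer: 20190704836/17463058437 ≈ 1.1562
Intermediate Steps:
Z(C) = C²
H = 487766/333309 ≈ 1.4634
(H - 60578)/(-2420*(-33) + Z(11)*(-1093)) = (487766/333309 - 60578)/(-2420*(-33) + 11²*(-1093)) = -20190704836/(333309*(79860 + 121*(-1093))) = -20190704836/(333309*(79860 - 132253)) = -20190704836/333309/(-52393) = -20190704836/333309*(-1/52393) = 20190704836/17463058437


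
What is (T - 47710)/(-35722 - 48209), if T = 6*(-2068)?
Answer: 60118/83931 ≈ 0.71628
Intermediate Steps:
T = -12408
(T - 47710)/(-35722 - 48209) = (-12408 - 47710)/(-35722 - 48209) = -60118/(-83931) = -60118*(-1/83931) = 60118/83931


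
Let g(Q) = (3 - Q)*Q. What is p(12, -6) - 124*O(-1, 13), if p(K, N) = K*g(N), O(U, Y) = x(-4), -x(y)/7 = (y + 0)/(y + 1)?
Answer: 1528/3 ≈ 509.33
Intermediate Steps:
x(y) = -7*y/(1 + y) (x(y) = -7*(y + 0)/(y + 1) = -7*y/(1 + y))
g(Q) = Q*(3 - Q)
O(U, Y) = -28/3 (O(U, Y) = -7*(-4)/(1 - 4) = -7*(-4)/(-3) = -7*(-4)*(-1/3) = -28/3)
p(K, N) = K*N*(3 - N) (p(K, N) = K*(N*(3 - N)) = K*N*(3 - N))
p(12, -6) - 124*O(-1, 13) = 12*(-6)*(3 - 1*(-6)) - 124*(-28/3) = 12*(-6)*(3 + 6) + 3472/3 = 12*(-6)*9 + 3472/3 = -648 + 3472/3 = 1528/3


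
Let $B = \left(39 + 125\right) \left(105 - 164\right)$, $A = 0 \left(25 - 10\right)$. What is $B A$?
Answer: $0$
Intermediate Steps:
$A = 0$ ($A = 0 \cdot 15 = 0$)
$B = -9676$ ($B = 164 \left(-59\right) = -9676$)
$B A = \left(-9676\right) 0 = 0$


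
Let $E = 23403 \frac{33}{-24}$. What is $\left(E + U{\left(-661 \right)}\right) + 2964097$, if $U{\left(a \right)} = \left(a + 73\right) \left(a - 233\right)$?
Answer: $\frac{27660719}{8} \approx 3.4576 \cdot 10^{6}$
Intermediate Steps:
$U{\left(a \right)} = \left(-233 + a\right) \left(73 + a\right)$ ($U{\left(a \right)} = \left(73 + a\right) \left(-233 + a\right) = \left(-233 + a\right) \left(73 + a\right)$)
$E = - \frac{257433}{8}$ ($E = 23403 \cdot 33 \left(- \frac{1}{24}\right) = 23403 \left(- \frac{11}{8}\right) = - \frac{257433}{8} \approx -32179.0$)
$\left(E + U{\left(-661 \right)}\right) + 2964097 = \left(- \frac{257433}{8} - \left(-88751 - 436921\right)\right) + 2964097 = \left(- \frac{257433}{8} + \left(-17009 + 436921 + 105760\right)\right) + 2964097 = \left(- \frac{257433}{8} + 525672\right) + 2964097 = \frac{3947943}{8} + 2964097 = \frac{27660719}{8}$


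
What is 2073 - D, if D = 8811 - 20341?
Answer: 13603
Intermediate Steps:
D = -11530
2073 - D = 2073 - 1*(-11530) = 2073 + 11530 = 13603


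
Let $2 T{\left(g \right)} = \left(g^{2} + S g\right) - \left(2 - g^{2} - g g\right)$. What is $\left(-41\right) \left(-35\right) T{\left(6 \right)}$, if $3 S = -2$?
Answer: $73185$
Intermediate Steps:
$S = - \frac{2}{3}$ ($S = \frac{1}{3} \left(-2\right) = - \frac{2}{3} \approx -0.66667$)
$T{\left(g \right)} = -1 - \frac{g}{3} + \frac{3 g^{2}}{2}$ ($T{\left(g \right)} = \frac{\left(g^{2} - \frac{2 g}{3}\right) - \left(2 - g^{2} - g g\right)}{2} = \frac{\left(g^{2} - \frac{2 g}{3}\right) + \left(\left(g^{2} + g^{2}\right) - 2\right)}{2} = \frac{\left(g^{2} - \frac{2 g}{3}\right) + \left(2 g^{2} - 2\right)}{2} = \frac{\left(g^{2} - \frac{2 g}{3}\right) + \left(-2 + 2 g^{2}\right)}{2} = \frac{-2 + 3 g^{2} - \frac{2 g}{3}}{2} = -1 - \frac{g}{3} + \frac{3 g^{2}}{2}$)
$\left(-41\right) \left(-35\right) T{\left(6 \right)} = \left(-41\right) \left(-35\right) \left(-1 - 2 + \frac{3 \cdot 6^{2}}{2}\right) = 1435 \left(-1 - 2 + \frac{3}{2} \cdot 36\right) = 1435 \left(-1 - 2 + 54\right) = 1435 \cdot 51 = 73185$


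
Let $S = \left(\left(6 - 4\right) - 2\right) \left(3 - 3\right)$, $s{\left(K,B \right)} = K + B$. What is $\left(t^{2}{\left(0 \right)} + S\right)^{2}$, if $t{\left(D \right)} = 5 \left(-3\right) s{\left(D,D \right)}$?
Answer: $0$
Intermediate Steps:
$s{\left(K,B \right)} = B + K$
$t{\left(D \right)} = - 30 D$ ($t{\left(D \right)} = 5 \left(-3\right) \left(D + D\right) = - 15 \cdot 2 D = - 30 D$)
$S = 0$ ($S = \left(2 - 2\right) 0 = 0 \cdot 0 = 0$)
$\left(t^{2}{\left(0 \right)} + S\right)^{2} = \left(\left(\left(-30\right) 0\right)^{2} + 0\right)^{2} = \left(0^{2} + 0\right)^{2} = \left(0 + 0\right)^{2} = 0^{2} = 0$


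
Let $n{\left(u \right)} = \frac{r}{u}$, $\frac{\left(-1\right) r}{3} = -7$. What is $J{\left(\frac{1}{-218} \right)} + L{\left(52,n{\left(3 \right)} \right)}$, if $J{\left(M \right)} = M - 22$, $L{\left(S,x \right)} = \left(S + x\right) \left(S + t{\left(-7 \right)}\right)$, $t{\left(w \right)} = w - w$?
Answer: $\frac{664027}{218} \approx 3046.0$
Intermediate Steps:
$r = 21$ ($r = \left(-3\right) \left(-7\right) = 21$)
$n{\left(u \right)} = \frac{21}{u}$
$t{\left(w \right)} = 0$
$L{\left(S,x \right)} = S \left(S + x\right)$ ($L{\left(S,x \right)} = \left(S + x\right) \left(S + 0\right) = \left(S + x\right) S = S \left(S + x\right)$)
$J{\left(M \right)} = -22 + M$
$J{\left(\frac{1}{-218} \right)} + L{\left(52,n{\left(3 \right)} \right)} = \left(-22 + \frac{1}{-218}\right) + 52 \left(52 + \frac{21}{3}\right) = \left(-22 - \frac{1}{218}\right) + 52 \left(52 + 21 \cdot \frac{1}{3}\right) = - \frac{4797}{218} + 52 \left(52 + 7\right) = - \frac{4797}{218} + 52 \cdot 59 = - \frac{4797}{218} + 3068 = \frac{664027}{218}$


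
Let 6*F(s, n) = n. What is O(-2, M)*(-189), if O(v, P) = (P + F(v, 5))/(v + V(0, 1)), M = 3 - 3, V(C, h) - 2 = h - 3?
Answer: 315/4 ≈ 78.750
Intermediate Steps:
F(s, n) = n/6
V(C, h) = -1 + h (V(C, h) = 2 + (h - 3) = 2 + (-3 + h) = -1 + h)
M = 0
O(v, P) = (5/6 + P)/v (O(v, P) = (P + (1/6)*5)/(v + (-1 + 1)) = (P + 5/6)/(v + 0) = (5/6 + P)/v)
O(-2, M)*(-189) = ((5/6 + 0)/(-2))*(-189) = -1/2*5/6*(-189) = -5/12*(-189) = 315/4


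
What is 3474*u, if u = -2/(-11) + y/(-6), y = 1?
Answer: 579/11 ≈ 52.636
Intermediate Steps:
u = 1/66 (u = -2/(-11) + 1/(-6) = -2*(-1/11) + 1*(-⅙) = 2/11 - ⅙ = 1/66 ≈ 0.015152)
3474*u = 3474*(1/66) = 579/11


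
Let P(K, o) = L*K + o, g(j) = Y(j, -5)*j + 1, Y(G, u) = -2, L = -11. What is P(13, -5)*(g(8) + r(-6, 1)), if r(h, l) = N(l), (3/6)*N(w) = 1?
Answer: 1924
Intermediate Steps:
N(w) = 2 (N(w) = 2*1 = 2)
r(h, l) = 2
g(j) = 1 - 2*j (g(j) = -2*j + 1 = 1 - 2*j)
P(K, o) = o - 11*K (P(K, o) = -11*K + o = o - 11*K)
P(13, -5)*(g(8) + r(-6, 1)) = (-5 - 11*13)*((1 - 2*8) + 2) = (-5 - 143)*((1 - 16) + 2) = -148*(-15 + 2) = -148*(-13) = 1924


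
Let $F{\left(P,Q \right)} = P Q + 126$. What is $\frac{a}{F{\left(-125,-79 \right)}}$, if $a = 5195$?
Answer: $\frac{5195}{10001} \approx 0.51945$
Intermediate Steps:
$F{\left(P,Q \right)} = 126 + P Q$
$\frac{a}{F{\left(-125,-79 \right)}} = \frac{5195}{126 - -9875} = \frac{5195}{126 + 9875} = \frac{5195}{10001}$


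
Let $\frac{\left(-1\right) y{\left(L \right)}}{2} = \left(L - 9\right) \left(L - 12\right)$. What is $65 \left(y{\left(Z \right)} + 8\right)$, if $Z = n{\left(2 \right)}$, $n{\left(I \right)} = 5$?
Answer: $-3120$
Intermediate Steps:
$Z = 5$
$y{\left(L \right)} = - 2 \left(-12 + L\right) \left(-9 + L\right)$ ($y{\left(L \right)} = - 2 \left(L - 9\right) \left(L - 12\right) = - 2 \left(-9 + L\right) \left(-12 + L\right) = - 2 \left(-12 + L\right) \left(-9 + L\right)$)
$65 \left(y{\left(Z \right)} + 8\right) = 65 \left(\left(-216 - 2 \cdot 5^{2} + 42 \cdot 5\right) + 8\right) = 65 \left(\left(-216 - 50 + 210\right) + 8\right) = 65 \left(-56 + 8\right) = 65 \left(-48\right) = -3120$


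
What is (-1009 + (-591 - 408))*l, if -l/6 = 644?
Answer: 7758912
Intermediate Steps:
l = -3864 (l = -6*644 = -3864)
(-1009 + (-591 - 408))*l = (-1009 + (-591 - 408))*(-3864) = (-1009 - 999)*(-3864) = -2008*(-3864) = 7758912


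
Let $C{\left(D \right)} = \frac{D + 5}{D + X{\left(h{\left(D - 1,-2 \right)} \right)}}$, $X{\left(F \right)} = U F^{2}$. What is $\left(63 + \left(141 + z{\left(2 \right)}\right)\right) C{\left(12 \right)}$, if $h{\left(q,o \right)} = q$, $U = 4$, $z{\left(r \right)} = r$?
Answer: $\frac{1751}{248} \approx 7.0605$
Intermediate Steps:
$X{\left(F \right)} = 4 F^{2}$
$C{\left(D \right)} = \frac{5 + D}{D + 4 \left(-1 + D\right)^{2}}$ ($C{\left(D \right)} = \frac{D + 5}{D + 4 \left(D - 1\right)^{2}} = \frac{5 + D}{D + 4 \left(D - 1\right)^{2}} = \frac{5 + D}{D + 4 \left(-1 + D\right)^{2}}$)
$\left(63 + \left(141 + z{\left(2 \right)}\right)\right) C{\left(12 \right)} = \left(63 + \left(141 + 2\right)\right) \frac{5 + 12}{12 + 4 \left(-1 + 12\right)^{2}} = \left(63 + 143\right) \frac{1}{12 + 4 \cdot 11^{2}} \cdot 17 = 206 \frac{1}{12 + 4 \cdot 121} \cdot 17 = 206 \frac{1}{12 + 484} \cdot 17 = 206 \cdot \frac{1}{496} \cdot 17 = 206 \cdot \frac{17}{496} = \frac{1751}{248}$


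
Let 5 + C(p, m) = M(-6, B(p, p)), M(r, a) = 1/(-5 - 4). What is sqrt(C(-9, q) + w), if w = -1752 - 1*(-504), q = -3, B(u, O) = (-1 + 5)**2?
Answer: I*sqrt(11278)/3 ≈ 35.399*I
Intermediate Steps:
B(u, O) = 16 (B(u, O) = 4**2 = 16)
M(r, a) = -1/9 (M(r, a) = 1/(-9) = -1/9)
C(p, m) = -46/9 (C(p, m) = -5 - 1/9 = -46/9)
w = -1248 (w = -1752 + 504 = -1248)
sqrt(C(-9, q) + w) = sqrt(-46/9 - 1248) = sqrt(-11278/9) = I*sqrt(11278)/3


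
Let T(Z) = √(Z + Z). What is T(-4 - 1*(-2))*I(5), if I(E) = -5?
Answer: -10*I ≈ -10.0*I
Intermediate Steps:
T(Z) = √2*√Z (T(Z) = √(2*Z) = √2*√Z)
T(-4 - 1*(-2))*I(5) = (√2*√(-4 - 1*(-2)))*(-5) = (√2*√(-4 + 2))*(-5) = (√2*√(-2))*(-5) = (√2*(I*√2))*(-5) = (2*I)*(-5) = -10*I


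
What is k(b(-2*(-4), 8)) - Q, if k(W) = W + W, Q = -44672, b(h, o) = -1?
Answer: 44670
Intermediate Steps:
k(W) = 2*W
k(b(-2*(-4), 8)) - Q = 2*(-1) - 1*(-44672) = -2 + 44672 = 44670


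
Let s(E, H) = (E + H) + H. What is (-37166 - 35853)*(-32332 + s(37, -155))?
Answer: 2380784495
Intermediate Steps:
s(E, H) = E + 2*H
(-37166 - 35853)*(-32332 + s(37, -155)) = (-37166 - 35853)*(-32332 + (37 + 2*(-155))) = -73019*(-32332 + (37 - 310)) = -73019*(-32332 - 273) = -73019*(-32605) = 2380784495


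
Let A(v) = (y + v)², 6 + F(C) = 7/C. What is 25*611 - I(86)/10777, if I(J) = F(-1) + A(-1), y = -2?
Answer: 164618679/10777 ≈ 15275.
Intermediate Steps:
F(C) = -6 + 7/C
A(v) = (-2 + v)²
I(J) = -4 (I(J) = (-6 + 7/(-1)) + (-2 - 1)² = (-6 + 7*(-1)) + (-3)² = (-6 - 7) + 9 = -13 + 9 = -4)
25*611 - I(86)/10777 = 25*611 - (-4)/10777 = 15275 - (-4)/10777 = 15275 - 1*(-4/10777) = 15275 + 4/10777 = 164618679/10777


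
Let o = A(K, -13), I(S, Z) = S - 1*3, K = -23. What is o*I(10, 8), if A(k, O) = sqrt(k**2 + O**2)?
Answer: 7*sqrt(698) ≈ 184.94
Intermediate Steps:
A(k, O) = sqrt(O**2 + k**2)
I(S, Z) = -3 + S (I(S, Z) = S - 3 = -3 + S)
o = sqrt(698) (o = sqrt((-13)**2 + (-23)**2) = sqrt(169 + 529) = sqrt(698) ≈ 26.420)
o*I(10, 8) = sqrt(698)*(-3 + 10) = sqrt(698)*7 = 7*sqrt(698)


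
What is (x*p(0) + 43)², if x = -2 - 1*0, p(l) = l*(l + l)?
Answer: 1849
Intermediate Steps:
p(l) = 2*l² (p(l) = l*(2*l) = 2*l²)
x = -2 (x = -2 + 0 = -2)
(x*p(0) + 43)² = (-4*0² + 43)² = (-4*0 + 43)² = (-2*0 + 43)² = (0 + 43)² = 43² = 1849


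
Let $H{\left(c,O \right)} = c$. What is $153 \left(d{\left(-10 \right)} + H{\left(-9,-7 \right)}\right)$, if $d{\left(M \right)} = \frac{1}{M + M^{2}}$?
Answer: $- \frac{13753}{10} \approx -1375.3$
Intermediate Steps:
$153 \left(d{\left(-10 \right)} + H{\left(-9,-7 \right)}\right) = 153 \left(\frac{1}{\left(-10\right) \left(1 - 10\right)} - 9\right) = 153 \left(- \frac{1}{10 \left(-9\right)} - 9\right) = 153 \left(\left(- \frac{1}{10}\right) \left(- \frac{1}{9}\right) - 9\right) = 153 \left(\frac{1}{90} - 9\right) = 153 \left(- \frac{809}{90}\right) = - \frac{13753}{10}$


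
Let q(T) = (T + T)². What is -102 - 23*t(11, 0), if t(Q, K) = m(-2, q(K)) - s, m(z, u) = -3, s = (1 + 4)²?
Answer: 542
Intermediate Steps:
q(T) = 4*T² (q(T) = (2*T)² = 4*T²)
s = 25 (s = 5² = 25)
t(Q, K) = -28 (t(Q, K) = -3 - 1*25 = -3 - 25 = -28)
-102 - 23*t(11, 0) = -102 - 23*(-28) = -102 + 644 = 542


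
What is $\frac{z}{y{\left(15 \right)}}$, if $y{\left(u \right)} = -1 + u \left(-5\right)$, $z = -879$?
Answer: $\frac{879}{76} \approx 11.566$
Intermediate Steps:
$y{\left(u \right)} = -1 - 5 u$
$\frac{z}{y{\left(15 \right)}} = - \frac{879}{-1 - 75} = - \frac{879}{-76} = \left(-879\right) \left(- \frac{1}{76}\right) = \frac{879}{76}$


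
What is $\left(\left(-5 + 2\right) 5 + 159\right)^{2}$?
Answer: $20736$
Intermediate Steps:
$\left(\left(-5 + 2\right) 5 + 159\right)^{2} = \left(\left(-3\right) 5 + 159\right)^{2} = \left(-15 + 159\right)^{2} = 144^{2} = 20736$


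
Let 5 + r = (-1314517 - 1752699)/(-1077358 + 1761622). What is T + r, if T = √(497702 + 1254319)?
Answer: -811067/85533 + 3*√194669 ≈ 1314.2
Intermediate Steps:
T = 3*√194669 (T = √1752021 = 3*√194669 ≈ 1323.6)
r = -811067/85533 (r = -5 + (-1314517 - 1752699)/(-1077358 + 1761622) = -5 - 3067216/684264 = -5 - 3067216*1/684264 = -5 - 383402/85533 = -811067/85533 ≈ -9.4825)
T + r = 3*√194669 - 811067/85533 = -811067/85533 + 3*√194669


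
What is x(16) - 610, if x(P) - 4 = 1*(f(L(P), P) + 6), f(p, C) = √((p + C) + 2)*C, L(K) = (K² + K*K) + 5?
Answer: -600 + 16*√535 ≈ -229.92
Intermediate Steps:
L(K) = 5 + 2*K² (L(K) = (K² + K²) + 5 = 2*K² + 5 = 5 + 2*K²)
f(p, C) = C*√(2 + C + p) (f(p, C) = √((C + p) + 2)*C = √(2 + C + p)*C = C*√(2 + C + p))
x(P) = 10 + P*√(7 + P + 2*P²) (x(P) = 4 + 1*(P*√(2 + P + (5 + 2*P²)) + 6) = 4 + 1*(P*√(7 + P + 2*P²) + 6) = 4 + 1*(6 + P*√(7 + P + 2*P²)) = 4 + (6 + P*√(7 + P + 2*P²)) = 10 + P*√(7 + P + 2*P²))
x(16) - 610 = (10 + 16*√(7 + 16 + 2*16²)) - 610 = (10 + 16*√(7 + 16 + 2*256)) - 610 = (10 + 16*√(7 + 16 + 512)) - 610 = (10 + 16*√535) - 610 = -600 + 16*√535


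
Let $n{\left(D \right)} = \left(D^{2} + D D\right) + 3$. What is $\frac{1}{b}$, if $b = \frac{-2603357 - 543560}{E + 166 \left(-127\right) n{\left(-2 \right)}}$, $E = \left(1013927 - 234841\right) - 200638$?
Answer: $- \frac{346546}{3146917} \approx -0.11012$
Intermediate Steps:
$n{\left(D \right)} = 3 + 2 D^{2}$ ($n{\left(D \right)} = \left(D^{2} + D^{2}\right) + 3 = 2 D^{2} + 3 = 3 + 2 D^{2}$)
$E = 578448$ ($E = 779086 - 200638 = 578448$)
$b = - \frac{3146917}{346546}$ ($b = \frac{-2603357 - 543560}{578448 + 166 \left(-127\right) \left(3 + 2 \left(-2\right)^{2}\right)} = - \frac{3146917}{578448 - 21082 \left(3 + 2 \cdot 4\right)} = - \frac{3146917}{578448 - 21082 \left(3 + 8\right)} = - \frac{3146917}{578448 - 231902} = - \frac{3146917}{346546} \approx -9.0808$)
$\frac{1}{b} = \frac{1}{- \frac{3146917}{346546}} = - \frac{346546}{3146917}$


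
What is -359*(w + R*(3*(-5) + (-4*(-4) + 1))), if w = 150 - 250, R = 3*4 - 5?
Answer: 30874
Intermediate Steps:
R = 7 (R = 12 - 5 = 7)
w = -100
-359*(w + R*(3*(-5) + (-4*(-4) + 1))) = -359*(-100 + 7*(3*(-5) + (-4*(-4) + 1))) = -359*(-100 + 7*(-15 + (16 + 1))) = -359*(-100 + 7*(-15 + 17)) = -359*(-100 + 7*2) = -359*(-100 + 14) = -359*(-86) = 30874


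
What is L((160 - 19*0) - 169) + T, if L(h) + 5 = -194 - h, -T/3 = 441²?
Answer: -583633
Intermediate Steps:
T = -583443 (T = -3*441² = -3*194481 = -583443)
L(h) = -199 - h (L(h) = -5 + (-194 - h) = -199 - h)
L((160 - 19*0) - 169) + T = (-199 - ((160 - 19*0) - 169)) - 583443 = (-199 - ((160 + 0) - 169)) - 583443 = (-199 - (160 - 169)) - 583443 = (-199 - 1*(-9)) - 583443 = (-199 + 9) - 583443 = -190 - 583443 = -583633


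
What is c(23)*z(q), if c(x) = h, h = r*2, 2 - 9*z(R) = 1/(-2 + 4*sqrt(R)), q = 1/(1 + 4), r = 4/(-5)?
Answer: -4/5 - 8*sqrt(5)/45 ≈ -1.1975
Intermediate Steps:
r = -4/5 (r = 4*(-1/5) = -4/5 ≈ -0.80000)
q = 1/5 ≈ 0.20000
z(R) = 2/9 - 1/(9*(-2 + 4*sqrt(R)))
h = -8/5 (h = -4/5*2 = -8/5 ≈ -1.6000)
c(x) = -8/5
c(23)*z(q) = -4*(-5 + 8*sqrt(1/5))/(45*(-1 + 2*sqrt(1/5))) = -4*(-5 + 8*(sqrt(5)/5))/(45*(-1 + 2*(sqrt(5)/5))) = -4*(-5 + 8*sqrt(5)/5)/(45*(-1 + 2*sqrt(5)/5))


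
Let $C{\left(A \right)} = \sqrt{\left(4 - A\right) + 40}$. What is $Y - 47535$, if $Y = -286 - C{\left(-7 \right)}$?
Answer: $-47821 - \sqrt{51} \approx -47828.0$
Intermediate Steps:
$C{\left(A \right)} = \sqrt{44 - A}$
$Y = -286 - \sqrt{51}$ ($Y = -286 - \sqrt{44 - -7} = -286 - \sqrt{44 + 7} = -286 - \sqrt{51} \approx -293.14$)
$Y - 47535 = \left(-286 - \sqrt{51}\right) - 47535 = -47821 - \sqrt{51}$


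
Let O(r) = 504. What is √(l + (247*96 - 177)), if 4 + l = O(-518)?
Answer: √24035 ≈ 155.03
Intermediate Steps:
l = 500 (l = -4 + 504 = 500)
√(l + (247*96 - 177)) = √(500 + (247*96 - 177)) = √(500 + (23712 - 177)) = √(500 + 23535) = √24035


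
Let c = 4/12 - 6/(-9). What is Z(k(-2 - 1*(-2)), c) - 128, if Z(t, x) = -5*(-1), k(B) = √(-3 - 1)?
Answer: -123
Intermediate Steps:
k(B) = 2*I (k(B) = √(-4) = 2*I)
c = 1 (c = 4*(1/12) - 6*(-⅑) = ⅓ + ⅔ = 1)
Z(t, x) = 5
Z(k(-2 - 1*(-2)), c) - 128 = 5 - 128 = -123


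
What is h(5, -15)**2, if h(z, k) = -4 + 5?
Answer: 1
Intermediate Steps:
h(z, k) = 1
h(5, -15)**2 = 1**2 = 1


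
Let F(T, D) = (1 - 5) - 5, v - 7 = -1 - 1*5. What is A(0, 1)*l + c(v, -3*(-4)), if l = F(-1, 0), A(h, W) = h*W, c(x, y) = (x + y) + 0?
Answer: 13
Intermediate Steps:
v = 1 (v = 7 + (-1 - 1*5) = 7 + (-1 - 5) = 7 - 6 = 1)
c(x, y) = x + y
F(T, D) = -9 (F(T, D) = -4 - 5 = -9)
A(h, W) = W*h
l = -9
A(0, 1)*l + c(v, -3*(-4)) = (1*0)*(-9) + (1 - 3*(-4)) = 0*(-9) + (1 + 12) = 0 + 13 = 13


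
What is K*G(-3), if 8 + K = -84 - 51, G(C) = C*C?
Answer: -1287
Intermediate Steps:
G(C) = C²
K = -143 (K = -8 + (-84 - 51) = -8 - 135 = -143)
K*G(-3) = -143*(-3)² = -143*9 = -1287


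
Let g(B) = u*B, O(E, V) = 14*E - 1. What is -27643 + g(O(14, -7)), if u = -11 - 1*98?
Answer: -48898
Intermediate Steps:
u = -109 (u = -11 - 98 = -109)
O(E, V) = -1 + 14*E
g(B) = -109*B
-27643 + g(O(14, -7)) = -27643 - 109*(-1 + 14*14) = -27643 - 109*(-1 + 196) = -27643 - 109*195 = -27643 - 21255 = -48898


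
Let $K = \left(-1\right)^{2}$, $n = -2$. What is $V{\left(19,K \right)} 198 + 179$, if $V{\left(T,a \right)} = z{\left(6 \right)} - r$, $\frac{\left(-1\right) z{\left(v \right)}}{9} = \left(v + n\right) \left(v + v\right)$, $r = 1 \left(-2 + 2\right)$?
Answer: $-85357$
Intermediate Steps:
$r = 0$ ($r = 1 \cdot 0 = 0$)
$z{\left(v \right)} = - 18 v \left(-2 + v\right)$ ($z{\left(v \right)} = - 9 \left(v - 2\right) \left(v + v\right) = - 9 \left(-2 + v\right) 2 v = - 9 \cdot 2 v \left(-2 + v\right) = - 18 v \left(-2 + v\right)$)
$K = 1$
$V{\left(T,a \right)} = -432$ ($V{\left(T,a \right)} = 18 \cdot 6 \left(2 - 6\right) - 0 = 18 \cdot 6 \left(2 - 6\right) + 0 = 18 \cdot 6 \left(-4\right) + 0 = -432 + 0 = -432$)
$V{\left(19,K \right)} 198 + 179 = \left(-432\right) 198 + 179 = -85536 + 179 = -85357$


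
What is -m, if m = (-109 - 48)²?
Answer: -24649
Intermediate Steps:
m = 24649 (m = (-157)² = 24649)
-m = -1*24649 = -24649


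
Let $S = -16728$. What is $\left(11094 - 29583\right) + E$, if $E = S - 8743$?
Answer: $-43960$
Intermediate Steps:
$E = -25471$ ($E = -16728 - 8743 = -25471$)
$\left(11094 - 29583\right) + E = \left(11094 - 29583\right) - 25471 = -18489 - 25471 = -43960$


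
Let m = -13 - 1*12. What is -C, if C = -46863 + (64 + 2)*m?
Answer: 48513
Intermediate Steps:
m = -25 (m = -13 - 12 = -25)
C = -48513 (C = -46863 + (64 + 2)*(-25) = -46863 + 66*(-25) = -46863 - 1650 = -48513)
-C = -1*(-48513) = 48513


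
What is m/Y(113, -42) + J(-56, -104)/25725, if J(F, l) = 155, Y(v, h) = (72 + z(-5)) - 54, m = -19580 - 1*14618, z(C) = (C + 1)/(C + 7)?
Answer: -87974107/41160 ≈ -2137.4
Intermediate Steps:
z(C) = (1 + C)/(7 + C)
m = -34198 (m = -19580 - 14618 = -34198)
Y(v, h) = 16 (Y(v, h) = (72 + (1 - 5)/(7 - 5)) - 54 = (72 - 4/2) - 54 = (72 + (½)*(-4)) - 54 = (72 - 2) - 54 = 70 - 54 = 16)
m/Y(113, -42) + J(-56, -104)/25725 = -34198/16 + 155/25725 = -34198*1/16 + 155*(1/25725) = -17099/8 + 31/5145 = -87974107/41160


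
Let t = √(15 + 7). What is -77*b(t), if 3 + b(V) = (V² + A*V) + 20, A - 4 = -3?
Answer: -3003 - 77*√22 ≈ -3364.2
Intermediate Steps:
A = 1 (A = 4 - 3 = 1)
t = √22 ≈ 4.6904
b(V) = 17 + V + V² (b(V) = -3 + ((V² + 1*V) + 20) = -3 + ((V² + V) + 20) = -3 + ((V + V²) + 20) = -3 + (20 + V + V²) = 17 + V + V²)
-77*b(t) = -77*(17 + √22 + (√22)²) = -77*(17 + √22 + 22) = -77*(39 + √22) = -3003 - 77*√22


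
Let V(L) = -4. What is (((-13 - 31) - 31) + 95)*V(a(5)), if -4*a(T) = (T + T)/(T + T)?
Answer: -80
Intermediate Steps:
a(T) = -¼ (a(T) = -(T + T)/(4*(T + T)) = -2*T/(4*(2*T)) = -2*T*1/(2*T)/4 = -¼*1 = -¼)
(((-13 - 31) - 31) + 95)*V(a(5)) = (((-13 - 31) - 31) + 95)*(-4) = ((-44 - 31) + 95)*(-4) = (-75 + 95)*(-4) = 20*(-4) = -80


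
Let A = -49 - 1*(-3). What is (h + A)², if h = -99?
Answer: 21025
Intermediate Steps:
A = -46 (A = -49 + 3 = -46)
(h + A)² = (-99 - 46)² = (-145)² = 21025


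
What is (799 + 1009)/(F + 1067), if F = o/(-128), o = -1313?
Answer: 231424/137889 ≈ 1.6783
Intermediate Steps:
F = 1313/128 (F = -1313/(-128) = -1313*(-1/128) = 1313/128 ≈ 10.258)
(799 + 1009)/(F + 1067) = (799 + 1009)/(1313/128 + 1067) = 1808/(137889/128) = (128/137889)*1808 = 231424/137889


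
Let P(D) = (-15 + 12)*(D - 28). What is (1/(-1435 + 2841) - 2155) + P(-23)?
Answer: -2814811/1406 ≈ -2002.0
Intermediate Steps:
P(D) = 84 - 3*D (P(D) = -3*(-28 + D) = 84 - 3*D)
(1/(-1435 + 2841) - 2155) + P(-23) = (1/(-1435 + 2841) - 2155) + (84 - 3*(-23)) = (1/1406 - 2155) + (84 + 69) = (1/1406 - 2155) + 153 = -3029929/1406 + 153 = -2814811/1406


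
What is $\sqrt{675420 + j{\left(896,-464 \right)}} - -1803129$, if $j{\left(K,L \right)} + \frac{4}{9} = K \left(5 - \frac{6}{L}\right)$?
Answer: $1803129 + \frac{2 \sqrt{1286561858}}{87} \approx 1.804 \cdot 10^{6}$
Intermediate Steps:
$j{\left(K,L \right)} = - \frac{4}{9} + K \left(5 - \frac{6}{L}\right)$
$\sqrt{675420 + j{\left(896,-464 \right)}} - -1803129 = \sqrt{675420 - \left(- \frac{40316}{9} - \frac{336}{29}\right)} - -1803129 = \sqrt{675420 - \left(- \frac{40316}{9} - \frac{336}{29}\right)} + 1803129 = \sqrt{675420 + \left(- \frac{4}{9} + 4480 + \frac{336}{29}\right)} + 1803129 = \sqrt{675420 + \frac{1172188}{261}} + 1803129 = \sqrt{\frac{177456808}{261}} + 1803129 = \frac{2 \sqrt{1286561858}}{87} + 1803129 = 1803129 + \frac{2 \sqrt{1286561858}}{87}$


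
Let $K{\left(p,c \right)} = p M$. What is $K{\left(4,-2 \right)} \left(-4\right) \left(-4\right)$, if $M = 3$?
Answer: $192$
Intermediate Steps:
$K{\left(p,c \right)} = 3 p$ ($K{\left(p,c \right)} = p 3 = 3 p$)
$K{\left(4,-2 \right)} \left(-4\right) \left(-4\right) = 3 \cdot 4 \left(-4\right) \left(-4\right) = 12 \left(-4\right) \left(-4\right) = \left(-48\right) \left(-4\right) = 192$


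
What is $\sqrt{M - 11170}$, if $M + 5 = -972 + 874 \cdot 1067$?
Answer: $\sqrt{920411} \approx 959.38$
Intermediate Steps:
$M = 931581$ ($M = -5 + \left(-972 + 874 \cdot 1067\right) = -5 + \left(-972 + 932558\right) = -5 + 931586 = 931581$)
$\sqrt{M - 11170} = \sqrt{931581 - 11170} = \sqrt{920411}$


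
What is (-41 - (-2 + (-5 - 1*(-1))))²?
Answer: 1225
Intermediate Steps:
(-41 - (-2 + (-5 - 1*(-1))))² = (-41 - (-2 + (-5 + 1)))² = (-41 - (-2 - 4))² = (-41 - 1*(-6))² = (-41 + 6)² = (-35)² = 1225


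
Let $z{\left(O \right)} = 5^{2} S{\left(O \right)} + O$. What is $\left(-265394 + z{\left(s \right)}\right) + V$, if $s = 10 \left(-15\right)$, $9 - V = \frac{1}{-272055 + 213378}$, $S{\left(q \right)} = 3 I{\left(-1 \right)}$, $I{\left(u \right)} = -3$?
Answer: $- \frac{15593999519}{58677} \approx -2.6576 \cdot 10^{5}$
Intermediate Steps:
$S{\left(q \right)} = -9$ ($S{\left(q \right)} = 3 \left(-3\right) = -9$)
$V = \frac{528094}{58677}$ ($V = 9 - \frac{1}{-272055 + 213378} = 9 - \frac{1}{-58677} = 9 - - \frac{1}{58677} = 9 + \frac{1}{58677} = \frac{528094}{58677} \approx 9.0$)
$s = -150$
$z{\left(O \right)} = -225 + O$ ($z{\left(O \right)} = 5^{2} \left(-9\right) + O = 25 \left(-9\right) + O = -225 + O$)
$\left(-265394 + z{\left(s \right)}\right) + V = \left(-265394 - 375\right) + \frac{528094}{58677} = -265769 + \frac{528094}{58677} = - \frac{15593999519}{58677}$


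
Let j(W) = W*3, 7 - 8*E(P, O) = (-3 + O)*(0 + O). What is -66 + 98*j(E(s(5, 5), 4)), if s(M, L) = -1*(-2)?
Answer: 177/4 ≈ 44.250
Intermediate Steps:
s(M, L) = 2
E(P, O) = 7/8 - O*(-3 + O)/8 (E(P, O) = 7/8 - (-3 + O)*(0 + O)/8 = 7/8 - (-3 + O)*O/8 = 7/8 - O*(-3 + O)/8)
j(W) = 3*W
-66 + 98*j(E(s(5, 5), 4)) = -66 + 98*(3*(7/8 - 1/8*4**2 + (3/8)*4)) = -66 + 98*(3*(7/8 - 1/8*16 + 3/2)) = -66 + 98*(3*(7/8 - 2 + 3/2)) = -66 + 98*(3*(3/8)) = -66 + 98*(9/8) = -66 + 441/4 = 177/4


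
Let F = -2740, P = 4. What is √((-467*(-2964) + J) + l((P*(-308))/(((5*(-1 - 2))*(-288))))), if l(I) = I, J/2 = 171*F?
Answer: √3621572490/90 ≈ 668.66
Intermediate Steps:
J = -937080 (J = 2*(171*(-2740)) = 2*(-468540) = -937080)
√((-467*(-2964) + J) + l((P*(-308))/(((5*(-1 - 2))*(-288))))) = √((-467*(-2964) - 937080) + (4*(-308))/(((5*(-1 - 2))*(-288)))) = √((1384188 - 937080) - 1232/((5*(-3))*(-288))) = √(447108 - 1232/((-15*(-288)))) = √(447108 - 1232/4320) = √(447108 - 1232*1/4320) = √(447108 - 77/270) = √(120719083/270) = √3621572490/90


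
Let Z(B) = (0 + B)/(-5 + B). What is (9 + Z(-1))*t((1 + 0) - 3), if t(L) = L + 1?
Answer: -55/6 ≈ -9.1667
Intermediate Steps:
t(L) = 1 + L
Z(B) = B/(-5 + B)
(9 + Z(-1))*t((1 + 0) - 3) = (9 - 1/(-5 - 1))*(1 + ((1 + 0) - 3)) = (9 - 1/(-6))*(1 + (1 - 3)) = (9 - 1*(-1/6))*(1 - 2) = (9 + 1/6)*(-1) = (55/6)*(-1) = -55/6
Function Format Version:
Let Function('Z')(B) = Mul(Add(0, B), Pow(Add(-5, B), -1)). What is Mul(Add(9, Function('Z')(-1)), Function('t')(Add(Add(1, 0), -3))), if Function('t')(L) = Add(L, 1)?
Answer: Rational(-55, 6) ≈ -9.1667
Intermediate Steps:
Function('t')(L) = Add(1, L)
Function('Z')(B) = Mul(B, Pow(Add(-5, B), -1))
Mul(Add(9, Function('Z')(-1)), Function('t')(Add(Add(1, 0), -3))) = Mul(Add(9, Mul(-1, Pow(Add(-5, -1), -1))), Add(1, Add(Add(1, 0), -3))) = Mul(Add(9, Mul(-1, Pow(-6, -1))), Add(1, Add(1, -3))) = Mul(Add(9, Mul(-1, Rational(-1, 6))), Add(1, -2)) = Mul(Add(9, Rational(1, 6)), -1) = Mul(Rational(55, 6), -1) = Rational(-55, 6)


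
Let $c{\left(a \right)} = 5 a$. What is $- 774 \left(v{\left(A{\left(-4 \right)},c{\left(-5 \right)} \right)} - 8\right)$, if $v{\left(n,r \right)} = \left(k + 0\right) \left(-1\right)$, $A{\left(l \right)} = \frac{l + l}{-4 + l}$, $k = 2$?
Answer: $7740$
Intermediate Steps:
$A{\left(l \right)} = \frac{2 l}{-4 + l}$
$v{\left(n,r \right)} = -2$ ($v{\left(n,r \right)} = \left(2 + 0\right) \left(-1\right) = 2 \left(-1\right) = -2$)
$- 774 \left(v{\left(A{\left(-4 \right)},c{\left(-5 \right)} \right)} - 8\right) = - 774 \left(-2 - 8\right) = \left(-774\right) \left(-10\right) = 7740$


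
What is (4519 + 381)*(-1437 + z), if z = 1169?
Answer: -1313200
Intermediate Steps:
(4519 + 381)*(-1437 + z) = (4519 + 381)*(-1437 + 1169) = 4900*(-268) = -1313200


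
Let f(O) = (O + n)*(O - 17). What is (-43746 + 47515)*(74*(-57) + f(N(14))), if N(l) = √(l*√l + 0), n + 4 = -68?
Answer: -11284386 - 335441*14^(¾) + 52766*√14 ≈ -1.3515e+7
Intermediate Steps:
n = -72 (n = -4 - 68 = -72)
N(l) = √(l^(3/2)) (N(l) = √(l^(3/2) + 0) = √(l^(3/2)))
f(O) = (-72 + O)*(-17 + O) (f(O) = (O - 72)*(O - 17) = (-72 + O)*(-17 + O))
(-43746 + 47515)*(74*(-57) + f(N(14))) = (-43746 + 47515)*(74*(-57) + (1224 + (√(14^(3/2)))² - 89*14^(¾))) = 3769*(-4218 + (1224 + (√(14*√14))² - 89*14^(¾))) = 3769*(-4218 + (1224 + (14^(¾))² - 89*14^(¾))) = 3769*(-4218 + (1224 + 14*√14 - 89*14^(¾))) = 3769*(-4218 + (1224 - 89*14^(¾) + 14*√14)) = 3769*(-2994 - 89*14^(¾) + 14*√14) = -11284386 - 335441*14^(¾) + 52766*√14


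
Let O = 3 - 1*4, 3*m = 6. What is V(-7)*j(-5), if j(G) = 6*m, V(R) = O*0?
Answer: 0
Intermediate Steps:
m = 2 (m = (⅓)*6 = 2)
O = -1 (O = 3 - 4 = -1)
V(R) = 0 (V(R) = -1*0 = 0)
j(G) = 12 (j(G) = 6*2 = 12)
V(-7)*j(-5) = 0*12 = 0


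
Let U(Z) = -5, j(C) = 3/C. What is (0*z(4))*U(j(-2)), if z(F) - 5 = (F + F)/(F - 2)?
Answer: 0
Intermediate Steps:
z(F) = 5 + 2*F/(-2 + F) (z(F) = 5 + (F + F)/(F - 2) = 5 + (2*F)/(-2 + F) = 5 + 2*F/(-2 + F))
(0*z(4))*U(j(-2)) = (0*((-10 + 7*4)/(-2 + 4)))*(-5) = (0*((-10 + 28)/2))*(-5) = (0*((½)*18))*(-5) = (0*9)*(-5) = 0*(-5) = 0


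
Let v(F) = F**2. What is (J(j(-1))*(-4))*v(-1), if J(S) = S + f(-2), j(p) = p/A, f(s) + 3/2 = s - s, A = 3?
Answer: 22/3 ≈ 7.3333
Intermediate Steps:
f(s) = -3/2 (f(s) = -3/2 + (s - s) = -3/2 + 0 = -3/2)
j(p) = p/3
J(S) = -3/2 + S (J(S) = S - 3/2 = -3/2 + S)
(J(j(-1))*(-4))*v(-1) = ((-3/2 + (1/3)*(-1))*(-4))*(-1)**2 = ((-3/2 - 1/3)*(-4))*1 = -11/6*(-4)*1 = (22/3)*1 = 22/3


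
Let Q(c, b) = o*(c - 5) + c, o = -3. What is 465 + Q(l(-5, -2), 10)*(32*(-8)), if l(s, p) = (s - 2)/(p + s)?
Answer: -2863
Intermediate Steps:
l(s, p) = (-2 + s)/(p + s)
Q(c, b) = 15 - 2*c (Q(c, b) = -3*(c - 5) + c = -3*(-5 + c) + c = (15 - 3*c) + c = 15 - 2*c)
465 + Q(l(-5, -2), 10)*(32*(-8)) = 465 + (15 - 2*(-2 - 5)/(-2 - 5))*(32*(-8)) = 465 + (15 - 2*(-7)/(-7))*(-256) = 465 + (15 - (-2)*(-7)/7)*(-256) = 465 + (15 - 2*1)*(-256) = 465 + (15 - 2)*(-256) = 465 + 13*(-256) = 465 - 3328 = -2863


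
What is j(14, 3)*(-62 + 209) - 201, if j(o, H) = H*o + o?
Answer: 8031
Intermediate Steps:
j(o, H) = o + H*o
j(14, 3)*(-62 + 209) - 201 = (14*(1 + 3))*(-62 + 209) - 201 = (14*4)*147 - 201 = 56*147 - 201 = 8232 - 201 = 8031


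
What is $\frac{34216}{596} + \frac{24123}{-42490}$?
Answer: $\frac{359865133}{6331010} \approx 56.842$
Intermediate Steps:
$\frac{34216}{596} + \frac{24123}{-42490} = 34216 \cdot \frac{1}{596} + 24123 \left(- \frac{1}{42490}\right) = \frac{8554}{149} - \frac{24123}{42490} = \frac{359865133}{6331010}$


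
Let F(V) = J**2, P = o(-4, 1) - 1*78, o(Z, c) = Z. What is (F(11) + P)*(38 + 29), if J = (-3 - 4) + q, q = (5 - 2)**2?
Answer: -5226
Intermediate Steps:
q = 9 (q = 3**2 = 9)
J = 2 (J = (-3 - 4) + 9 = -7 + 9 = 2)
P = -82 (P = -4 - 1*78 = -4 - 78 = -82)
F(V) = 4 (F(V) = 2**2 = 4)
(F(11) + P)*(38 + 29) = (4 - 82)*(38 + 29) = -78*67 = -5226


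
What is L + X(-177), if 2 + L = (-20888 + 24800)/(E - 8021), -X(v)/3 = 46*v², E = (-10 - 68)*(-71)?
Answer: -10735016044/2483 ≈ -4.3234e+6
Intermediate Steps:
E = 5538 (E = -78*(-71) = 5538)
X(v) = -138*v²
L = -8878/2483 (L = -2 + (-20888 + 24800)/(5538 - 8021) = -2 + 3912/(-2483) = -2 + 3912*(-1/2483) = -2 - 3912/2483 = -8878/2483 ≈ -3.5755)
L + X(-177) = -8878/2483 - 138*(-177)² = -8878/2483 - 138*31329 = -8878/2483 - 4323402 = -10735016044/2483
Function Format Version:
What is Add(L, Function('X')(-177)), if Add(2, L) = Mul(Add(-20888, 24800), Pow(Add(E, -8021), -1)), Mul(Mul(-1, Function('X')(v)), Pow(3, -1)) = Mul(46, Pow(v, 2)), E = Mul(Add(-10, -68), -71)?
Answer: Rational(-10735016044, 2483) ≈ -4.3234e+6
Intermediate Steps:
E = 5538 (E = Mul(-78, -71) = 5538)
Function('X')(v) = Mul(-138, Pow(v, 2)) (Function('X')(v) = Mul(-3, Mul(46, Pow(v, 2))) = Mul(-138, Pow(v, 2)))
L = Rational(-8878, 2483) (L = Add(-2, Mul(Add(-20888, 24800), Pow(Add(5538, -8021), -1))) = Add(-2, Mul(3912, Pow(-2483, -1))) = Add(-2, Mul(3912, Rational(-1, 2483))) = Add(-2, Rational(-3912, 2483)) = Rational(-8878, 2483) ≈ -3.5755)
Add(L, Function('X')(-177)) = Add(Rational(-8878, 2483), Mul(-138, Pow(-177, 2))) = Add(Rational(-8878, 2483), Mul(-138, 31329)) = Add(Rational(-8878, 2483), -4323402) = Rational(-10735016044, 2483)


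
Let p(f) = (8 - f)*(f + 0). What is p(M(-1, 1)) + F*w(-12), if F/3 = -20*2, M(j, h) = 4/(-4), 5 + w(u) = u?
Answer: 2031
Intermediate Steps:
w(u) = -5 + u
M(j, h) = -1 (M(j, h) = 4*(-¼) = -1)
F = -120 (F = 3*(-20*2) = 3*(-40) = -120)
p(f) = f*(8 - f) (p(f) = (8 - f)*f = f*(8 - f))
p(M(-1, 1)) + F*w(-12) = -(8 - 1*(-1)) - 120*(-5 - 12) = -(8 + 1) - 120*(-17) = -1*9 + 2040 = -9 + 2040 = 2031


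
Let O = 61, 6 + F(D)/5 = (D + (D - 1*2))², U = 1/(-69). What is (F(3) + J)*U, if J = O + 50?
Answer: -7/3 ≈ -2.3333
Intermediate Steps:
U = -1/69 ≈ -0.014493
F(D) = -30 + 5*(-2 + 2*D)² (F(D) = -30 + 5*(D + (D - 1*2))² = -30 + 5*(D + (D - 2))² = -30 + 5*(D + (-2 + D))² = -30 + 5*(-2 + 2*D)²)
J = 111 (J = 61 + 50 = 111)
(F(3) + J)*U = ((-30 + 20*(-1 + 3)²) + 111)*(-1/69) = ((-30 + 20*2²) + 111)*(-1/69) = ((-30 + 20*4) + 111)*(-1/69) = ((-30 + 80) + 111)*(-1/69) = (50 + 111)*(-1/69) = 161*(-1/69) = -7/3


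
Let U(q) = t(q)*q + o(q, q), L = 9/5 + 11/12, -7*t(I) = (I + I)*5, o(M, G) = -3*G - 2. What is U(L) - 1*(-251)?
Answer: 580373/2520 ≈ 230.31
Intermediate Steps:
o(M, G) = -2 - 3*G
t(I) = -10*I/7 (t(I) = -(I + I)*5/7 = -2*I*5/7 = -10*I/7)
L = 163/60 (L = 9*(⅕) + 11*(1/12) = 9/5 + 11/12 = 163/60 ≈ 2.7167)
U(q) = -2 - 3*q - 10*q²/7 (U(q) = (-10*q/7)*q + (-2 - 3*q) = -10*q²/7 + (-2 - 3*q) = -2 - 3*q - 10*q²/7)
U(L) - 1*(-251) = (-2 - 3*163/60 - 10*(163/60)²/7) - 1*(-251) = (-2 - 163/20 - 10/7*26569/3600) + 251 = (-2 - 163/20 - 26569/2520) + 251 = -52147/2520 + 251 = 580373/2520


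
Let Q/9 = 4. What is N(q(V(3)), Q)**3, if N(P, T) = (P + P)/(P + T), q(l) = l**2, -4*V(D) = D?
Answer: 8/274625 ≈ 2.9131e-5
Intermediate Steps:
Q = 36 (Q = 9*4 = 36)
V(D) = -D/4
N(P, T) = 2*P/(P + T) (N(P, T) = (2*P)/(P + T) = 2*P/(P + T))
N(q(V(3)), Q)**3 = (2*(-1/4*3)**2/((-1/4*3)**2 + 36))**3 = (2*(-3/4)**2/((-3/4)**2 + 36))**3 = (2*(9/16)/(9/16 + 36))**3 = (2*(9/16)/(585/16))**3 = (2*(9/16)*(16/585))**3 = (2/65)**3 = 8/274625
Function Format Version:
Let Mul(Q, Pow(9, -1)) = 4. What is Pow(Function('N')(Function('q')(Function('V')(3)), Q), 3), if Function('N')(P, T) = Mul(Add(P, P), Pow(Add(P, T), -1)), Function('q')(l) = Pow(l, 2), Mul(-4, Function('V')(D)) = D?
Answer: Rational(8, 274625) ≈ 2.9131e-5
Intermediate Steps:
Q = 36 (Q = Mul(9, 4) = 36)
Function('V')(D) = Mul(Rational(-1, 4), D)
Function('N')(P, T) = Mul(2, P, Pow(Add(P, T), -1)) (Function('N')(P, T) = Mul(Mul(2, P), Pow(Add(P, T), -1)) = Mul(2, P, Pow(Add(P, T), -1)))
Pow(Function('N')(Function('q')(Function('V')(3)), Q), 3) = Pow(Mul(2, Pow(Mul(Rational(-1, 4), 3), 2), Pow(Add(Pow(Mul(Rational(-1, 4), 3), 2), 36), -1)), 3) = Pow(Mul(2, Pow(Rational(-3, 4), 2), Pow(Add(Pow(Rational(-3, 4), 2), 36), -1)), 3) = Pow(Mul(2, Rational(9, 16), Pow(Add(Rational(9, 16), 36), -1)), 3) = Pow(Mul(2, Rational(9, 16), Pow(Rational(585, 16), -1)), 3) = Pow(Mul(2, Rational(9, 16), Rational(16, 585)), 3) = Pow(Rational(2, 65), 3) = Rational(8, 274625)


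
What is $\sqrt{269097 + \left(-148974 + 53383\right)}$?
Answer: $\sqrt{173506} \approx 416.54$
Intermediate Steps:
$\sqrt{269097 + \left(-148974 + 53383\right)} = \sqrt{269097 - 95591} = \sqrt{173506}$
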